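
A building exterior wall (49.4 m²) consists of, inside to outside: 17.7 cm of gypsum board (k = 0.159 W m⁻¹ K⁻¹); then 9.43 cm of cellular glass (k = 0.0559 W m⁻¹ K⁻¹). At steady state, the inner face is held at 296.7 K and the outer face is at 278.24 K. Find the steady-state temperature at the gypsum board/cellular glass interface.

Series thermal resistances, inner to outer:
  R_gypsum board = L/(kA) = 0.177/(0.159·49.4) = 0.02253 K/W
  R_cellular glass = L/(kA) = 0.0943/(0.0559·49.4) = 0.03415 K/W
ΣR = 0.02253 + 0.03415 = 0.05668 K/W
Q = ΔT/ΣR = (296.7 K − 278.24 K)/0.05668 = 325.7 W
From the inner boundary to the gypsum board/cellular glass interface, ΣR_partial = 0.02253 K/W.
T_interface = T_in − Q·ΣR_partial = 296.7 K − (325.7)(0.02253) = 289.4 K

T = 289.4 K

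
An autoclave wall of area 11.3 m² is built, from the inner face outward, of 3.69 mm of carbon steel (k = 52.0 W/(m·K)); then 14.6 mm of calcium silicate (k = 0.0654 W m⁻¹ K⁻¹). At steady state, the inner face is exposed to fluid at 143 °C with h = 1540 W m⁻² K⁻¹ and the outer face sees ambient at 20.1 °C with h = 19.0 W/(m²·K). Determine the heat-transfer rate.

Q = 5.02 kW

Treat each layer as a resistance in series:
  R_conv,in = 1/(hA) = 1/(1540·11.3) = 5.746×10^-5 K/W
  R_carbon steel = L/(kA) = 0.00369/(52.0·11.3) = 6.280×10^-6 K/W
  R_calcium silicate = L/(kA) = 0.0146/(0.0654·11.3) = 0.01976 K/W
  R_conv,out = 1/(hA) = 1/(19.0·11.3) = 0.004658 K/W
ΣR = 5.746×10^-5 + 6.280×10^-6 + 0.01976 + 0.004658 = 0.02448 K/W
Q = ΔT/ΣR = (143 °C − 20.1 °C)/0.02448 = 5020 W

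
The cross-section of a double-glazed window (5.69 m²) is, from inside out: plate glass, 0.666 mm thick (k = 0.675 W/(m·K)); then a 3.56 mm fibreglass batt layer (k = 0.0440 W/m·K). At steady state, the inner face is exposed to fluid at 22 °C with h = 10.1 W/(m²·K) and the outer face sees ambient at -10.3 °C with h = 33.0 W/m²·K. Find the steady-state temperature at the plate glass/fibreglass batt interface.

Series thermal resistances, inner to outer:
  R_conv,in = 1/(hA) = 1/(10.1·5.69) = 0.01740 K/W
  R_plate glass = L/(kA) = 6.66×10^-4/(0.675·5.69) = 1.734×10^-4 K/W
  R_fibreglass batt = L/(kA) = 0.00356/(0.0440·5.69) = 0.01422 K/W
  R_conv,out = 1/(hA) = 1/(33.0·5.69) = 0.005326 K/W
ΣR = 0.01740 + 1.734×10^-4 + 0.01422 + 0.005326 = 0.03712 K/W
Q = ΔT/ΣR = (22 °C − -10.3 °C)/0.03712 = 870.2 W
From the inner boundary to the plate glass/fibreglass batt interface, ΣR_partial = 0.01757 K/W.
T_interface = T_in − Q·ΣR_partial = 22 °C − (870.2)(0.01757) = 6.71 °C

T = 6.71 °C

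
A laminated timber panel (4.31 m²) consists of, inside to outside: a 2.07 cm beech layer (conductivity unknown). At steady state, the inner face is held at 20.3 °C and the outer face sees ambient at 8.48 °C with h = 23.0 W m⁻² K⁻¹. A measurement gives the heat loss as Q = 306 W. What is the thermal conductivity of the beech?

k = 0.168 W/m·K

ΣR = ΔT/Q = |20.3 − 8.48|/306 = 0.03863 K/W
Known resistances:
  R_conv,out = 1/(hA) = 1/(23.0·4.31) = 0.01009 K/W
R_beech = ΣR − ΣR_known = 0.03863 − 0.01009 = 0.02854 K/W
L/(kA) = 0.02854 ⇒ k = 0.0207/(0.02854·4.31) = 0.168 W/m·K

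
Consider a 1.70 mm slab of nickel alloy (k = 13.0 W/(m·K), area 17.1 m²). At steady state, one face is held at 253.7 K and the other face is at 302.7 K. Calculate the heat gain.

Q = kA·ΔT/L = 13.0 × 17.1 × |253.7 K − 302.7 K| / 0.00170 = 6.41×10^6 W

Q = 6410 kW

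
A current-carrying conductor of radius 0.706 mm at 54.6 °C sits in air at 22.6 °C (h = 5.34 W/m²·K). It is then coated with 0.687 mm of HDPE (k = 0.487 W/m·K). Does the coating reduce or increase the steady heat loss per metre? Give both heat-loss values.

Critical radius for a cylinder: r_cr = k/h = 0.0912 m = 9.12 cm.
Outer radius after coating: r₂ = 7.06×10^-4 + 6.87×10^-4 = 0.001393 m.
Since r₁ < r_cr and r₂ ≤ r_cr, the coating moves toward the maximum at r_cr — heat loss rises.
Bare: R = 1/(2πr₁h) = 42.22 m·K/W; Q = 32/42.22 = 0.758 W/m.
Coated: R = R_cond + R_conv = 21.62 m·K/W; Q = 32/21.62 = 1.48 W/m.

increases: 0.758 → 1.48 W/m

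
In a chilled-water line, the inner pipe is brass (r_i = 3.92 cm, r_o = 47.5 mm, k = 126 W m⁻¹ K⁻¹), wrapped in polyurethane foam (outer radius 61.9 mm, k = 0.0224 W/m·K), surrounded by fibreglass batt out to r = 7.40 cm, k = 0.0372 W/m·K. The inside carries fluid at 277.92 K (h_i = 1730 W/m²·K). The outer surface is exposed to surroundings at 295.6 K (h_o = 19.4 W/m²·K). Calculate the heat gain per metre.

Q' = 6.41 W/m

Series thermal resistances, inner to outer:
  R'_conv,in = 1/(2πr h) = 1/(2π·0.0392·1730) = 0.002347 m·K/W
  R'_brass = ln(0.0475/0.0392)/(2πk) = 0.1921/(2π·126) = 2.426×10^-4 m·K/W
  R'_polyurethane foam = ln(0.0619/0.0475)/(2πk) = 0.2648/(2π·0.0224) = 1.881 m·K/W
  R'_fibreglass batt = ln(0.0740/0.0619)/(2πk) = 0.1785/(2π·0.0372) = 0.7639 m·K/W
  R'_conv,out = 1/(2πr h) = 1/(2π·0.0740·19.4) = 0.1109 m·K/W
ΣR = 0.002347 + 2.426×10^-4 + 1.881 + 0.7639 + 0.1109 = 2.758 m·K/W
Q' = ΔT/ΣR = (277.92 K − 295.6 K)/2.758 = -6.41 W/m
(Negative Q' ⇒ heat flows inward; heat gain = 6.41 W/m.)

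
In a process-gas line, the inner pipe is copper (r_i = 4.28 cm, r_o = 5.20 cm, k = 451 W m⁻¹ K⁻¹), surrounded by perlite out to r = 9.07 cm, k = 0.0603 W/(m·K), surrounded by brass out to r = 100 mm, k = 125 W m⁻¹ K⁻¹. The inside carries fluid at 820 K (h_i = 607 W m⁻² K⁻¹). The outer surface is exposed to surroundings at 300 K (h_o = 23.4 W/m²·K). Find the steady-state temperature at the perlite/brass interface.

Treat each layer as a resistance in series:
  R'_conv,in = 1/(2πr h) = 1/(2π·0.0428·607) = 0.006126 m·K/W
  R'_copper = ln(0.0520/0.0428)/(2πk) = 0.1947/(2π·451) = 6.871×10^-5 m·K/W
  R'_perlite = ln(0.0907/0.0520)/(2πk) = 0.5563/(2π·0.0603) = 1.468 m·K/W
  R'_brass = ln(0.100/0.0907)/(2πk) = 0.09761/(2π·125) = 1.243×10^-4 m·K/W
  R'_conv,out = 1/(2πr h) = 1/(2π·0.100·23.4) = 0.06801 m·K/W
ΣR = 0.006126 + 6.871×10^-5 + 1.468 + 1.243×10^-4 + 0.06801 = 1.542 m·K/W
Q' = ΔT/ΣR = (820 K − 300 K)/1.542 = 337.2 W/m
From the inner boundary to the perlite/brass interface, ΣR_partial = 1.474 m·K/W.
T_interface = T_in − Q'·ΣR_partial = 820 K − (337.2)(1.474) = 323.0 K

T = 323.0 K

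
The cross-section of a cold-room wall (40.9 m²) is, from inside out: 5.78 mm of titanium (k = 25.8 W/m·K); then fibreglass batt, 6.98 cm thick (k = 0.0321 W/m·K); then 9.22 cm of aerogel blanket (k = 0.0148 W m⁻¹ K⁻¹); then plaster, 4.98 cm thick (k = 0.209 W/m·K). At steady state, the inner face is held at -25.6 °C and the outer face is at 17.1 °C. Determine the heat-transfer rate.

Q = 202 W

Series thermal resistances, inner to outer:
  R_titanium = L/(kA) = 0.00578/(25.8·40.9) = 5.478×10^-6 K/W
  R_fibreglass batt = L/(kA) = 0.0698/(0.0321·40.9) = 0.05317 K/W
  R_aerogel blanket = L/(kA) = 0.0922/(0.0148·40.9) = 0.1523 K/W
  R_plaster = L/(kA) = 0.0498/(0.209·40.9) = 0.005826 K/W
ΣR = 5.478×10^-6 + 0.05317 + 0.1523 + 0.005826 = 0.2113 K/W
Q = ΔT/ΣR = (-25.6 °C − 17.1 °C)/0.2113 = -202 W
(Negative Q ⇒ heat flows inward; heat gain = 202 W.)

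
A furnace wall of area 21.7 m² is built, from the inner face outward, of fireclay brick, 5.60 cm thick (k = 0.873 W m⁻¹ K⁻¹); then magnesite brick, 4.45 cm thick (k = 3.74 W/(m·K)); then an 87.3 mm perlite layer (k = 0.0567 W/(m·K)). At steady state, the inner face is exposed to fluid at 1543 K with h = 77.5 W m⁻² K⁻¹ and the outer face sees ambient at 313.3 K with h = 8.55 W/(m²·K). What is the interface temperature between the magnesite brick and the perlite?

T = 1480 K

Series thermal resistances, inner to outer:
  R_conv,in = 1/(hA) = 1/(77.5·21.7) = 5.946×10^-4 K/W
  R_fireclay brick = L/(kA) = 0.0560/(0.873·21.7) = 0.002956 K/W
  R_magnesite brick = L/(kA) = 0.0445/(3.74·21.7) = 5.483×10^-4 K/W
  R_perlite = L/(kA) = 0.0873/(0.0567·21.7) = 0.07095 K/W
  R_conv,out = 1/(hA) = 1/(8.55·21.7) = 0.005390 K/W
ΣR = 5.946×10^-4 + 0.002956 + 5.483×10^-4 + 0.07095 + 0.005390 = 0.08044 K/W
Q = ΔT/ΣR = (1543 K − 313.3 K)/0.08044 = 15290 W
From the inner boundary to the magnesite brick/perlite interface, ΣR_partial = 0.004099 K/W.
T_interface = T_in − Q·ΣR_partial = 1543 K − (15290)(0.004099) = 1480 K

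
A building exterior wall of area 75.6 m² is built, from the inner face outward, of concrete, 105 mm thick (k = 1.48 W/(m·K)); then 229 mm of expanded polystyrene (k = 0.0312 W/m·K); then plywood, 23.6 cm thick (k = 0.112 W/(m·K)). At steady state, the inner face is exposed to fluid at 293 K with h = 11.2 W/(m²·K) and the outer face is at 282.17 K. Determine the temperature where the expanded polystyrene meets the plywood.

Treat each layer as a resistance in series:
  R_conv,in = 1/(hA) = 1/(11.2·75.6) = 0.001181 K/W
  R_concrete = L/(kA) = 0.105/(1.48·75.6) = 9.384×10^-4 K/W
  R_expanded polystyrene = L/(kA) = 0.229/(0.0312·75.6) = 0.09709 K/W
  R_plywood = L/(kA) = 0.236/(0.112·75.6) = 0.02787 K/W
ΣR = 0.001181 + 9.384×10^-4 + 0.09709 + 0.02787 = 0.1271 K/W
Q = ΔT/ΣR = (293 K − 282.17 K)/0.1271 = 85.21 W
From the inner boundary to the expanded polystyrene/plywood interface, ΣR_partial = 0.09921 K/W.
T_interface = T_in − Q·ΣR_partial = 293 K − (85.21)(0.09921) = 284.5 K

T = 284.5 K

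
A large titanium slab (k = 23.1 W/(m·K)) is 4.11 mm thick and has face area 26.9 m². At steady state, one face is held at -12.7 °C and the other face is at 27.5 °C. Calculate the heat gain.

Q = 6080 kW

Q = kA·ΔT/L = 23.1 × 26.9 × |-12.7 °C − 27.5 °C| / 0.00411 = 6.08×10^6 W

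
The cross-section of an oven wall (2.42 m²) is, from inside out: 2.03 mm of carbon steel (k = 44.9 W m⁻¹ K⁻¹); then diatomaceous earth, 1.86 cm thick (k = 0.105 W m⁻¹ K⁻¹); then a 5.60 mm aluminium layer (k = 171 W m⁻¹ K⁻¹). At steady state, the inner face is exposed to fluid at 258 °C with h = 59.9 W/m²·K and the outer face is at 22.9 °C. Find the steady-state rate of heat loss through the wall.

Resistance network (inner→outer):
  R_conv,in = 1/(hA) = 1/(59.9·2.42) = 0.006899 K/W
  R_carbon steel = L/(kA) = 0.00203/(44.9·2.42) = 1.868×10^-5 K/W
  R_diatomaceous earth = L/(kA) = 0.0186/(0.105·2.42) = 0.07320 K/W
  R_aluminium = L/(kA) = 0.00560/(171·2.42) = 1.353×10^-5 K/W
ΣR = 0.006899 + 1.868×10^-5 + 0.07320 + 1.353×10^-5 = 0.08013 K/W
Q = ΔT/ΣR = (258 °C − 22.9 °C)/0.08013 = 2930 W

Q = 2930 W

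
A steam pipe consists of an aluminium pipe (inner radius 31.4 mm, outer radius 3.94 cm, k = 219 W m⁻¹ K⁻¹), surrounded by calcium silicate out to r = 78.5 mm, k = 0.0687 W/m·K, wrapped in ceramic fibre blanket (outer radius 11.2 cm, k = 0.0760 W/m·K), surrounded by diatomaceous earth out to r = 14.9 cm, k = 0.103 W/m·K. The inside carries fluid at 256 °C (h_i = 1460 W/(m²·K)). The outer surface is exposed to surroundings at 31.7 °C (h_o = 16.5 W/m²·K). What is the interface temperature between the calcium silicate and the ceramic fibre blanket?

Treat each layer as a resistance in series:
  R'_conv,in = 1/(2πr h) = 1/(2π·0.0314·1460) = 0.003472 m·K/W
  R'_aluminium = ln(0.0394/0.0314)/(2πk) = 0.2270/(2π·219) = 1.649×10^-4 m·K/W
  R'_calcium silicate = ln(0.0785/0.0394)/(2πk) = 0.6893/(2π·0.0687) = 1.597 m·K/W
  R'_ceramic fibre blanket = ln(0.112/0.0785)/(2πk) = 0.3554/(2π·0.0760) = 0.7443 m·K/W
  R'_diatomaceous earth = ln(0.149/0.112)/(2πk) = 0.2854/(2π·0.103) = 0.4411 m·K/W
  R'_conv,out = 1/(2πr h) = 1/(2π·0.149·16.5) = 0.06474 m·K/W
ΣR = 0.003472 + 1.649×10^-4 + 1.597 + 0.7443 + 0.4411 + 0.06474 = 2.851 m·K/W
Q' = ΔT/ΣR = (256 °C − 31.7 °C)/2.851 = 78.67 W/m
From the inner boundary to the calcium silicate/ceramic fibre blanket interface, ΣR_partial = 1.601 m·K/W.
T_interface = T_in − Q'·ΣR_partial = 256 °C − (78.67)(1.601) = 130 °C

T = 130 °C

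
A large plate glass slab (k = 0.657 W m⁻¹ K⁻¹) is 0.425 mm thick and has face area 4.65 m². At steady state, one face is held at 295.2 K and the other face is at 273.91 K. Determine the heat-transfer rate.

Q = 153 kW

Q = kA·ΔT/L = 0.657 × 4.65 × |295.2 K − 273.91 K| / 4.25×10^-4 = 1.53×10^5 W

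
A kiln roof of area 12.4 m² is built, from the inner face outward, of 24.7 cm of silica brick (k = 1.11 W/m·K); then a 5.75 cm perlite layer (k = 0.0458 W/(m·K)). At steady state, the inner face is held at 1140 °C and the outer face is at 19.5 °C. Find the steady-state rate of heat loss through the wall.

Q = 9400 W

Treat each layer as a resistance in series:
  R_silica brick = L/(kA) = 0.247/(1.11·12.4) = 0.01795 K/W
  R_perlite = L/(kA) = 0.0575/(0.0458·12.4) = 0.1012 K/W
ΣR = 0.01795 + 0.1012 = 0.1192 K/W
Q = ΔT/ΣR = (1140 °C − 19.5 °C)/0.1192 = 9400 W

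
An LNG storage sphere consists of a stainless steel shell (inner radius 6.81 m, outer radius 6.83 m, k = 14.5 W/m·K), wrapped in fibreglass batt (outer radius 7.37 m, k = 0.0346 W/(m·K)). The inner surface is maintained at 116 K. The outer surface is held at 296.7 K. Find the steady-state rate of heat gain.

Q = 7320 W

Treat each layer as a resistance in series:
  R_stainless steel = (1/6.81 − 1/6.83)/(4πk) = 4.300×10^-4/(4π·14.5) = 2.360×10^-6 K/W
  R_fibreglass batt = (1/6.83 − 1/7.37)/(4πk) = 0.01073/(4π·0.0346) = 0.02467 K/W
ΣR = 2.360×10^-6 + 0.02467 = 0.02467 K/W
Q = ΔT/ΣR = (116 K − 296.7 K)/0.02467 = -7320 W
(Negative Q ⇒ heat flows inward; heat gain = 7320 W.)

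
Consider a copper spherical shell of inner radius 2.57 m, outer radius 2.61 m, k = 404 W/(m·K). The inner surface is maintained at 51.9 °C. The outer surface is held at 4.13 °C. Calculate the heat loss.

Q = 40700 kW

Q = 4πk·ΔT/(1/r₁ − 1/r₂) = 4π × 404 × 47.77 / (1/2.57 − 1/2.61) = 4.07×10^7 W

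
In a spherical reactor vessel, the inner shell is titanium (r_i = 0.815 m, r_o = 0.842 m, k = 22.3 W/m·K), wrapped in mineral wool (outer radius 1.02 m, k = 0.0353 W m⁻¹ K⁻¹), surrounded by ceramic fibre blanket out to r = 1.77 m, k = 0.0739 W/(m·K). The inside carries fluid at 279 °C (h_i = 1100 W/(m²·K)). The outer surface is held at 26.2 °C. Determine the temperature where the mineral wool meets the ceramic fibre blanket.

Resistance network (inner→outer):
  R_conv,in = 1/(4πr²h) = 1/(4π·0.815²·1100) = 1.089×10^-4 K/W
  R_titanium = (1/0.815 − 1/0.842)/(4πk) = 0.03935/(4π·22.3) = 1.404×10^-4 K/W
  R_mineral wool = (1/0.842 − 1/1.02)/(4πk) = 0.2073/(4π·0.0353) = 0.4672 K/W
  R_ceramic fibre blanket = (1/1.02 − 1/1.77)/(4πk) = 0.4154/(4π·0.0739) = 0.4473 K/W
ΣR = 1.089×10^-4 + 1.404×10^-4 + 0.4672 + 0.4473 = 0.9147 K/W
Q = ΔT/ΣR = (279 °C − 26.2 °C)/0.9147 = 276.4 W
From the inner boundary to the mineral wool/ceramic fibre blanket interface, ΣR_partial = 0.4674 K/W.
T_interface = T_in − Q·ΣR_partial = 279 °C − (276.4)(0.4674) = 150 °C

T = 150 °C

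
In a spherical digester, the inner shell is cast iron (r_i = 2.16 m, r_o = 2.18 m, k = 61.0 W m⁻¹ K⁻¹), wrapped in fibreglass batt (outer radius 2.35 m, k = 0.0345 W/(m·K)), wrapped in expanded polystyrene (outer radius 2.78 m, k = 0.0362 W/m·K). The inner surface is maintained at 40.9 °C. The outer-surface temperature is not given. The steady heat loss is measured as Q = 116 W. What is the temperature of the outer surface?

T_out = 15.2 °C

Series resistances:
  R_cast iron = (1/2.16 − 1/2.18)/(4πk) = 0.004247/(4π·61.0) = 5.541×10^-6 K/W
  R_fibreglass batt = (1/2.18 − 1/2.35)/(4πk) = 0.03318/(4π·0.0345) = 0.07654 K/W
  R_expanded polystyrene = (1/2.35 − 1/2.78)/(4πk) = 0.06582/(4π·0.0362) = 0.1447 K/W
ΣR = 0.2212 K/W
ΔT = Q·ΣR = 116 × 0.2212 = 25.66 K
Heat flows outward, so T_out = T_in − ΔT = 40.9 − 25.66 = 15.2 °C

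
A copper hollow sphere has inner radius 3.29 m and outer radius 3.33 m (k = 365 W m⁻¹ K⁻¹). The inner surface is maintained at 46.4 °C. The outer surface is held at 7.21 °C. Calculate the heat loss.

Q = 49200 kW

Q = 4πk·ΔT/(1/r₁ − 1/r₂) = 4π × 365 × 39.19 / (1/3.29 − 1/3.33) = 4.92×10^7 W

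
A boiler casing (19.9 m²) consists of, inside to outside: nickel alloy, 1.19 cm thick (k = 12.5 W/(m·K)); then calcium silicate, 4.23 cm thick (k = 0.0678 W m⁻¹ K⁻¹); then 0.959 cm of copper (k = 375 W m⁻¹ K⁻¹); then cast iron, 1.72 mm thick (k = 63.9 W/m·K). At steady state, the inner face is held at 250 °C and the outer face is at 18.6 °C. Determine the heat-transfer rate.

Q = 7.37 kW

Series thermal resistances, inner to outer:
  R_nickel alloy = L/(kA) = 0.0119/(12.5·19.9) = 4.784×10^-5 K/W
  R_calcium silicate = L/(kA) = 0.0423/(0.0678·19.9) = 0.03135 K/W
  R_copper = L/(kA) = 0.00959/(375·19.9) = 1.285×10^-6 K/W
  R_cast iron = L/(kA) = 0.00172/(63.9·19.9) = 1.353×10^-6 K/W
ΣR = 4.784×10^-5 + 0.03135 + 1.285×10^-6 + 1.353×10^-6 = 0.03140 K/W
Q = ΔT/ΣR = (250 °C − 18.6 °C)/0.03140 = 7370 W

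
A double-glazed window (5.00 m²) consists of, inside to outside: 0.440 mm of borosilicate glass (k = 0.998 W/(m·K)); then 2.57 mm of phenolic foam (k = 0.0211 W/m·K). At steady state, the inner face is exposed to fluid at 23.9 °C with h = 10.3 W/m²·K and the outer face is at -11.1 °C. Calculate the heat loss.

Q = 798 W

Resistance network (inner→outer):
  R_conv,in = 1/(hA) = 1/(10.3·5.00) = 0.01942 K/W
  R_borosilicate glass = L/(kA) = 4.40×10^-4/(0.998·5.00) = 8.818×10^-5 K/W
  R_phenolic foam = L/(kA) = 0.00257/(0.0211·5.00) = 0.02436 K/W
ΣR = 0.01942 + 8.818×10^-5 + 0.02436 = 0.04387 K/W
Q = ΔT/ΣR = (23.9 °C − -11.1 °C)/0.04387 = 798 W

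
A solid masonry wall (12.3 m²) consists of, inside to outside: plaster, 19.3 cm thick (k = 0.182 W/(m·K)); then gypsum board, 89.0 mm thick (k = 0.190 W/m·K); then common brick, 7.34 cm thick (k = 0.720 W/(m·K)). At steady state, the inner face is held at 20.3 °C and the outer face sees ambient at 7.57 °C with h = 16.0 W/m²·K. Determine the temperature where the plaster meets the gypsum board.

T = 12.3 °C

Treat each layer as a resistance in series:
  R_plaster = L/(kA) = 0.193/(0.182·12.3) = 0.08621 K/W
  R_gypsum board = L/(kA) = 0.0890/(0.190·12.3) = 0.03808 K/W
  R_common brick = L/(kA) = 0.0734/(0.720·12.3) = 0.008288 K/W
  R_conv,out = 1/(hA) = 1/(16.0·12.3) = 0.005081 K/W
ΣR = 0.08621 + 0.03808 + 0.008288 + 0.005081 = 0.1377 K/W
Q = ΔT/ΣR = (20.3 °C − 7.57 °C)/0.1377 = 92.45 W
From the inner boundary to the plaster/gypsum board interface, ΣR_partial = 0.08621 K/W.
T_interface = T_in − Q·ΣR_partial = 20.3 °C − (92.45)(0.08621) = 12.3 °C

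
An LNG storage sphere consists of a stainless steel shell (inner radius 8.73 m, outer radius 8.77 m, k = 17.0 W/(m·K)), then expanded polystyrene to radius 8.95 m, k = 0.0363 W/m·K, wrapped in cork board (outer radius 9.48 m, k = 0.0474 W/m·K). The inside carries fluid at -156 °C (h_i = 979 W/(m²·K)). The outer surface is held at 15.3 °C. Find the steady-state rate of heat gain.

Q = 11.0 kW

Resistance network (inner→outer):
  R_conv,in = 1/(4πr²h) = 1/(4π·8.73²·979) = 1.067×10^-6 K/W
  R_stainless steel = (1/8.73 − 1/8.77)/(4πk) = 5.225×10^-4/(4π·17.0) = 2.446×10^-6 K/W
  R_expanded polystyrene = (1/8.77 − 1/8.95)/(4πk) = 0.002293/(4π·0.0363) = 0.005027 K/W
  R_cork board = (1/8.95 − 1/9.48)/(4πk) = 0.006247/(4π·0.0474) = 0.01049 K/W
ΣR = 1.067×10^-6 + 2.446×10^-6 + 0.005027 + 0.01049 = 0.01552 K/W
Q = ΔT/ΣR = (-156 °C − 15.3 °C)/0.01552 = -11000 W
(Negative Q ⇒ heat flows inward; heat gain = 11000 W.)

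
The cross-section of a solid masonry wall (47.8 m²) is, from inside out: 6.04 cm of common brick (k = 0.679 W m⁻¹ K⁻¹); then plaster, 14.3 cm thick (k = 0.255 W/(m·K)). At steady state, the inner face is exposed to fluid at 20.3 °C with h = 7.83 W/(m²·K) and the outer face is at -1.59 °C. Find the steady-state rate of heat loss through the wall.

Q = 1350 W

Resistance network (inner→outer):
  R_conv,in = 1/(hA) = 1/(7.83·47.8) = 0.002672 K/W
  R_common brick = L/(kA) = 0.0604/(0.679·47.8) = 0.001861 K/W
  R_plaster = L/(kA) = 0.143/(0.255·47.8) = 0.01173 K/W
ΣR = 0.002672 + 0.001861 + 0.01173 = 0.01626 K/W
Q = ΔT/ΣR = (20.3 °C − -1.59 °C)/0.01626 = 1350 W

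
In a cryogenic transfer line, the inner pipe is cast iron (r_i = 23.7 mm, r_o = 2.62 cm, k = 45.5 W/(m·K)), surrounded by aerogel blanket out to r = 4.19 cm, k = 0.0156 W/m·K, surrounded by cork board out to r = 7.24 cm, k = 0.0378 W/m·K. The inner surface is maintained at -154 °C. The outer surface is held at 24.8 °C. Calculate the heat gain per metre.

Q' = 25.2 W/m

Treat each layer as a resistance in series:
  R'_cast iron = ln(0.0262/0.0237)/(2πk) = 0.1003/(2π·45.5) = 3.508×10^-4 m·K/W
  R'_aerogel blanket = ln(0.0419/0.0262)/(2πk) = 0.4695/(2π·0.0156) = 4.790 m·K/W
  R'_cork board = ln(0.0724/0.0419)/(2πk) = 0.5469/(2π·0.0378) = 2.303 m·K/W
ΣR = 3.508×10^-4 + 4.790 + 2.303 = 7.093 m·K/W
Q' = ΔT/ΣR = (-154 °C − 24.8 °C)/7.093 = -25.2 W/m
(Negative Q' ⇒ heat flows inward; heat gain = 25.2 W/m.)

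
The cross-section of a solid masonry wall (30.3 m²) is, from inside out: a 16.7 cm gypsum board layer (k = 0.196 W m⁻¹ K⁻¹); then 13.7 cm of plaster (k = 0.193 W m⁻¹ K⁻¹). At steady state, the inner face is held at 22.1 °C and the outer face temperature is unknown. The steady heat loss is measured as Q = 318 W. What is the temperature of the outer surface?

Series resistances:
  R_gypsum board = L/(kA) = 0.167/(0.196·30.3) = 0.02812 K/W
  R_plaster = L/(kA) = 0.137/(0.193·30.3) = 0.02343 K/W
ΣR = 0.05155 K/W
ΔT = Q·ΣR = 318 × 0.05155 = 16.39 K
Heat flows outward, so T_out = T_in − ΔT = 22.1 − 16.39 = 5.71 °C

T_out = 5.71 °C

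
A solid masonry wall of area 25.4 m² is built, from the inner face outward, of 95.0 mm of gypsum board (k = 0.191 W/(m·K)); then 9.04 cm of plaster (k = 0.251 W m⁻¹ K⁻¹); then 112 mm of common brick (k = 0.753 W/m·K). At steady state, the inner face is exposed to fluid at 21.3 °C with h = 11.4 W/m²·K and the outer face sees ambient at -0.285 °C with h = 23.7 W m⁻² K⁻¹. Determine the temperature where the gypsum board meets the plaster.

Treat each layer as a resistance in series:
  R_conv,in = 1/(hA) = 1/(11.4·25.4) = 0.003454 K/W
  R_gypsum board = L/(kA) = 0.0950/(0.191·25.4) = 0.01958 K/W
  R_plaster = L/(kA) = 0.0904/(0.251·25.4) = 0.01418 K/W
  R_common brick = L/(kA) = 0.112/(0.753·25.4) = 0.005856 K/W
  R_conv,out = 1/(hA) = 1/(23.7·25.4) = 0.001661 K/W
ΣR = 0.003454 + 0.01958 + 0.01418 + 0.005856 + 0.001661 = 0.04473 K/W
Q = ΔT/ΣR = (21.3 °C − -0.285 °C)/0.04473 = 482.6 W
From the inner boundary to the gypsum board/plaster interface, ΣR_partial = 0.02303 K/W.
T_interface = T_in − Q·ΣR_partial = 21.3 °C − (482.6)(0.02303) = 10.2 °C

T = 10.2 °C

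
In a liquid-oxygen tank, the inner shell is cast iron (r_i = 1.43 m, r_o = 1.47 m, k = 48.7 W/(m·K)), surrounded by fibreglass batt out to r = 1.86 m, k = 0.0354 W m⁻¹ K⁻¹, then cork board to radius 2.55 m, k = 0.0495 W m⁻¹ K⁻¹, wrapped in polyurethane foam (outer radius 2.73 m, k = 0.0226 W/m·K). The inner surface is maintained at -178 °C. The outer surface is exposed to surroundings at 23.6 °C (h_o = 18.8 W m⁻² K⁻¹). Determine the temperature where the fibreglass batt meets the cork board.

T = -78.0 °C

Treat each layer as a resistance in series:
  R_cast iron = (1/1.43 − 1/1.47)/(4πk) = 0.01903/(4π·48.7) = 3.109×10^-5 K/W
  R_fibreglass batt = (1/1.47 − 1/1.86)/(4πk) = 0.1426/(4π·0.0354) = 0.3206 K/W
  R_cork board = (1/1.86 − 1/2.55)/(4πk) = 0.1455/(4π·0.0495) = 0.2339 K/W
  R_polyurethane foam = (1/2.55 − 1/2.73)/(4πk) = 0.02586/(4π·0.0226) = 0.09104 K/W
  R_conv,out = 1/(4πr²h) = 1/(4π·2.73²·18.8) = 5.679×10^-4 K/W
ΣR = 3.109×10^-5 + 0.3206 + 0.2339 + 0.09104 + 5.679×10^-4 = 0.6461 K/W
Q = ΔT/ΣR = (-178 °C − 23.6 °C)/0.6461 = -312.0 W
From the inner boundary to the fibreglass batt/cork board interface, ΣR_partial = 0.3206 K/W.
T_interface = T_in − Q·ΣR_partial = -178 °C − (-312.0)(0.3206) = -78.0 °C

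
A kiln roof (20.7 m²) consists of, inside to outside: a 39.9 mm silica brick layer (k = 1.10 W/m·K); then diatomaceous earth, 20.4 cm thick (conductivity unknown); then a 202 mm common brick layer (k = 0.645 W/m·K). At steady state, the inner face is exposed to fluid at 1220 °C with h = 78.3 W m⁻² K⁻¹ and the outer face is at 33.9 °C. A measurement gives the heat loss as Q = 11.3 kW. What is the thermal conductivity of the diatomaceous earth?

k = 0.113 W/m·K

ΣR = ΔT/Q = |1220 − 33.9|/11300 = 0.1050 K/W
Known resistances:
  R_conv,in = 1/(hA) = 1/(78.3·20.7) = 6.170×10^-4 K/W
  R_silica brick = L/(kA) = 0.0399/(1.10·20.7) = 0.001752 K/W
  R_common brick = L/(kA) = 0.202/(0.645·20.7) = 0.01513 K/W
R_diatomaceous earth = ΣR − ΣR_known = 0.1050 − 0.01750 = 0.08750 K/W
L/(kA) = 0.08750 ⇒ k = 0.204/(0.08750·20.7) = 0.113 W/m·K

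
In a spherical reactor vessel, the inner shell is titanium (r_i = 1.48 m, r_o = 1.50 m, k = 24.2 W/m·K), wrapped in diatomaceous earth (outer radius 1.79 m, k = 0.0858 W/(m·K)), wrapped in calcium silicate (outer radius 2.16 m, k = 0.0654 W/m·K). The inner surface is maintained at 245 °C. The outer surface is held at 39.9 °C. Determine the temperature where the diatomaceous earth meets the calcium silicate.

T = 150 °C

Series thermal resistances, inner to outer:
  R_titanium = (1/1.48 − 1/1.50)/(4πk) = 0.009009/(4π·24.2) = 2.962×10^-5 K/W
  R_diatomaceous earth = (1/1.50 − 1/1.79)/(4πk) = 0.1080/(4π·0.0858) = 0.1002 K/W
  R_calcium silicate = (1/1.79 − 1/2.16)/(4πk) = 0.09570/(4π·0.0654) = 0.1164 K/W
ΣR = 2.962×10^-5 + 0.1002 + 0.1164 = 0.2166 K/W
Q = ΔT/ΣR = (245 °C − 39.9 °C)/0.2166 = 946.9 W
From the inner boundary to the diatomaceous earth/calcium silicate interface, ΣR_partial = 0.1002 K/W.
T_interface = T_in − Q·ΣR_partial = 245 °C − (946.9)(0.1002) = 150 °C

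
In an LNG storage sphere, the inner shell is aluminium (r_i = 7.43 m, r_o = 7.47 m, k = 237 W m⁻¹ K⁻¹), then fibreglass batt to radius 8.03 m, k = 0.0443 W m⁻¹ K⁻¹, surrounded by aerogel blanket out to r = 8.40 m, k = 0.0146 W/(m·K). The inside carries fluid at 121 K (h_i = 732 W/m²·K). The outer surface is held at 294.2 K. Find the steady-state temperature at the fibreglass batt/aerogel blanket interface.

Resistance network (inner→outer):
  R_conv,in = 1/(4πr²h) = 1/(4π·7.43²·732) = 1.969×10^-6 K/W
  R_aluminium = (1/7.43 − 1/7.47)/(4πk) = 7.207×10^-4/(4π·237) = 2.420×10^-7 K/W
  R_fibreglass batt = (1/7.47 − 1/8.03)/(4πk) = 0.009336/(4π·0.0443) = 0.01677 K/W
  R_aerogel blanket = (1/8.03 − 1/8.40)/(4πk) = 0.005485/(4π·0.0146) = 0.02990 K/W
ΣR = 1.969×10^-6 + 2.420×10^-7 + 0.01677 + 0.02990 = 0.04667 K/W
Q = ΔT/ΣR = (121 K − 294.2 K)/0.04667 = -3711 W
From the inner boundary to the fibreglass batt/aerogel blanket interface, ΣR_partial = 0.01677 K/W.
T_interface = T_in − Q·ΣR_partial = 121 K − (-3711)(0.01677) = 183.2 K

T = 183.2 K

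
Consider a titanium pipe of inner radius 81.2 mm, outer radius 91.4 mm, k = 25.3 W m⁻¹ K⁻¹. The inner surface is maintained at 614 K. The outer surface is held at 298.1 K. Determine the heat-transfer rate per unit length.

Q' = 424 kW/m

Q' = 2πk·ΔT/ln(r₂/r₁) = 2π × 25.3 × 315.9 / ln(0.0914/0.0812) = 4.24×10^5 W/m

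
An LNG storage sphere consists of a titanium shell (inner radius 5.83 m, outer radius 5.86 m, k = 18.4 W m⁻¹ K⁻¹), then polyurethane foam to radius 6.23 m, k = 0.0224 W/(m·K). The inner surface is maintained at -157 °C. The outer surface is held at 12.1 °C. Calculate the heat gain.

Q = 4.70 kW

Series thermal resistances, inner to outer:
  R_titanium = (1/5.83 − 1/5.86)/(4πk) = 8.781×10^-4/(4π·18.4) = 3.798×10^-6 K/W
  R_polyurethane foam = (1/5.86 − 1/6.23)/(4πk) = 0.01013/(4π·0.0224) = 0.03600 K/W
ΣR = 3.798×10^-6 + 0.03600 = 0.03600 K/W
Q = ΔT/ΣR = (-157 °C − 12.1 °C)/0.03600 = -4700 W
(Negative Q ⇒ heat flows inward; heat gain = 4700 W.)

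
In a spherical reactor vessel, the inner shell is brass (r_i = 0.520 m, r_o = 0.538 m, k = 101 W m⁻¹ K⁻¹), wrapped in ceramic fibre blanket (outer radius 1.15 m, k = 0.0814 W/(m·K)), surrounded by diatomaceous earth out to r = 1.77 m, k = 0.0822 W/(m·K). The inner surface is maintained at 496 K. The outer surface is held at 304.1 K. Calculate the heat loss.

Treat each layer as a resistance in series:
  R_brass = (1/0.520 − 1/0.538)/(4πk) = 0.06434/(4π·101) = 5.069×10^-5 K/W
  R_ceramic fibre blanket = (1/0.538 − 1/1.15)/(4πk) = 0.9892/(4π·0.0814) = 0.9670 K/W
  R_diatomaceous earth = (1/1.15 − 1/1.77)/(4πk) = 0.3046/(4π·0.0822) = 0.2949 K/W
ΣR = 5.069×10^-5 + 0.9670 + 0.2949 = 1.262 K/W
Q = ΔT/ΣR = (496 K − 304.1 K)/1.262 = 152 W

Q = 152 W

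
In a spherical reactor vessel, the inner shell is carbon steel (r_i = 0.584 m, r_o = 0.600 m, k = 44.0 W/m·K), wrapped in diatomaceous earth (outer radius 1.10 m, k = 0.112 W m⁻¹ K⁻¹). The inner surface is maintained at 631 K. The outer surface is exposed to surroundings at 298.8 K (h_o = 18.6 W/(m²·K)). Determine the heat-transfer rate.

Q = 613 W

Resistance network (inner→outer):
  R_carbon steel = (1/0.584 − 1/0.600)/(4πk) = 0.04566/(4π·44.0) = 8.258×10^-5 K/W
  R_diatomaceous earth = (1/0.600 − 1/1.10)/(4πk) = 0.7576/(4π·0.112) = 0.5383 K/W
  R_conv,out = 1/(4πr²h) = 1/(4π·1.10²·18.6) = 0.003536 K/W
ΣR = 8.258×10^-5 + 0.5383 + 0.003536 = 0.5419 K/W
Q = ΔT/ΣR = (631 K − 298.8 K)/0.5419 = 613 W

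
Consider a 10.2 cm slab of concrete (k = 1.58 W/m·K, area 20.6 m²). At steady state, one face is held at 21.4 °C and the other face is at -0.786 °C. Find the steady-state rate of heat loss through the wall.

Q = kA·ΔT/L = 1.58 × 20.6 × |21.4 °C − -0.786 °C| / 0.102 = 7080 W

Q = 7.08 kW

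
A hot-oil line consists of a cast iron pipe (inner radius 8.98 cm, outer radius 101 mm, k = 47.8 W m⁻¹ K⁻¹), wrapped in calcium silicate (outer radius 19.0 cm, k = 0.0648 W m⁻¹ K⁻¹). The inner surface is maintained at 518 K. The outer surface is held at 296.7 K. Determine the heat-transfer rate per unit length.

Series thermal resistances, inner to outer:
  R'_cast iron = ln(0.101/0.0898)/(2πk) = 0.1175/(2π·47.8) = 3.913×10^-4 m·K/W
  R'_calcium silicate = ln(0.190/0.101)/(2πk) = 0.6319/(2π·0.0648) = 1.552 m·K/W
ΣR = 3.913×10^-4 + 1.552 = 1.552 m·K/W
Q' = ΔT/ΣR = (518 K − 296.7 K)/1.552 = 143 W/m

Q' = 143 W/m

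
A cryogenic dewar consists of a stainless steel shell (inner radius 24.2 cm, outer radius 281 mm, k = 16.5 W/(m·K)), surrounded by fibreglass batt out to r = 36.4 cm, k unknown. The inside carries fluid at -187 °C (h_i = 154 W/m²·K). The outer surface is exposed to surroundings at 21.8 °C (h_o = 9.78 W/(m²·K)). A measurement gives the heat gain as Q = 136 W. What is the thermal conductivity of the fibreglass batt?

ΣR = ΔT/Q = |-187 − 21.8|/136 = 1.535 K/W
Known resistances:
  R_conv,in = 1/(4πr²h) = 1/(4π·0.242²·154) = 0.008823 K/W
  R_stainless steel = (1/0.242 − 1/0.281)/(4πk) = 0.5735/(4π·16.5) = 0.002766 K/W
  R_conv,out = 1/(4πr²h) = 1/(4π·0.364²·9.78) = 0.06141 K/W
R_fibreglass batt = ΣR − ΣR_known = 1.535 − 0.07300 = 1.462 K/W
(1/r₁−1/r₂)/(4πk) = 1.462 ⇒ k = 0.8115/(4π·1.462) = 0.0442 W/m·K

k = 0.0442 W/m·K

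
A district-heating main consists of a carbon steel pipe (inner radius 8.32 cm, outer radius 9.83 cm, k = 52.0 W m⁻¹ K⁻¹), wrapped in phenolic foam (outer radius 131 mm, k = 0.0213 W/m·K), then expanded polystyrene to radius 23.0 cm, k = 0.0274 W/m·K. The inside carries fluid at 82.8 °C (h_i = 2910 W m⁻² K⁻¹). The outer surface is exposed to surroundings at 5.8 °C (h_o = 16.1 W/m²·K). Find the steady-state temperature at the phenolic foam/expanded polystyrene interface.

Series thermal resistances, inner to outer:
  R'_conv,in = 1/(2πr h) = 1/(2π·0.0832·2910) = 6.574×10^-4 m·K/W
  R'_carbon steel = ln(0.0983/0.0832)/(2πk) = 0.1668/(2π·52.0) = 5.104×10^-4 m·K/W
  R'_phenolic foam = ln(0.131/0.0983)/(2πk) = 0.2872/(2π·0.0213) = 2.146 m·K/W
  R'_expanded polystyrene = ln(0.230/0.131)/(2πk) = 0.5629/(2π·0.0274) = 3.270 m·K/W
  R'_conv,out = 1/(2πr h) = 1/(2π·0.230·16.1) = 0.04298 m·K/W
ΣR = 6.574×10^-4 + 5.104×10^-4 + 2.146 + 3.270 + 0.04298 = 5.460 m·K/W
Q' = ΔT/ΣR = (82.8 °C − 5.8 °C)/5.460 = 14.10 W/m
From the inner boundary to the phenolic foam/expanded polystyrene interface, ΣR_partial = 2.147 m·K/W.
T_interface = T_in − Q'·ΣR_partial = 82.8 °C − (14.10)(2.147) = 52.5 °C

T = 52.5 °C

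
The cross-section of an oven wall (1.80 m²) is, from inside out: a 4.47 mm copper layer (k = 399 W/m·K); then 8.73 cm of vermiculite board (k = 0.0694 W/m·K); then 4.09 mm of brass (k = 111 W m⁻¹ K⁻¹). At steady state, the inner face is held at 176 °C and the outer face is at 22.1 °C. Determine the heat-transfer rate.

Q = 220 W

Resistance network (inner→outer):
  R_copper = L/(kA) = 0.00447/(399·1.80) = 6.224×10^-6 K/W
  R_vermiculite board = L/(kA) = 0.0873/(0.0694·1.80) = 0.6988 K/W
  R_brass = L/(kA) = 0.00409/(111·1.80) = 2.047×10^-5 K/W
ΣR = 6.224×10^-6 + 0.6988 + 2.047×10^-5 = 0.6988 K/W
Q = ΔT/ΣR = (176 °C − 22.1 °C)/0.6988 = 220 W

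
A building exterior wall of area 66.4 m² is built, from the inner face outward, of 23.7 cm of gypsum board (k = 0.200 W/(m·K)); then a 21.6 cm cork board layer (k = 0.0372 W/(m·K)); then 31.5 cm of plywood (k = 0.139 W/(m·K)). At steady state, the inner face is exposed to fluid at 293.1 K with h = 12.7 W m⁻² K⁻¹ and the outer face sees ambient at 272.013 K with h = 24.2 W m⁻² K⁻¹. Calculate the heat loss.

Q = 149 W

Resistance network (inner→outer):
  R_conv,in = 1/(hA) = 1/(12.7·66.4) = 0.001186 K/W
  R_gypsum board = L/(kA) = 0.237/(0.200·66.4) = 0.01785 K/W
  R_cork board = L/(kA) = 0.216/(0.0372·66.4) = 0.08745 K/W
  R_plywood = L/(kA) = 0.315/(0.139·66.4) = 0.03413 K/W
  R_conv,out = 1/(hA) = 1/(24.2·66.4) = 6.223×10^-4 K/W
ΣR = 0.001186 + 0.01785 + 0.08745 + 0.03413 + 6.223×10^-4 = 0.1412 K/W
Q = ΔT/ΣR = (293.1 K − 272.013 K)/0.1412 = 149 W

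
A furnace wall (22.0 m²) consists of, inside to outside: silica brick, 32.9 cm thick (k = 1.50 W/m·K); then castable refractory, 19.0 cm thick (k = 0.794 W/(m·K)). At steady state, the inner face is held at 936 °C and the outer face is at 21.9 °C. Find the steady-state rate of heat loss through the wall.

Series thermal resistances, inner to outer:
  R_silica brick = L/(kA) = 0.329/(1.50·22.0) = 0.009970 K/W
  R_castable refractory = L/(kA) = 0.190/(0.794·22.0) = 0.01088 K/W
ΣR = 0.009970 + 0.01088 = 0.02085 K/W
Q = ΔT/ΣR = (936 °C − 21.9 °C)/0.02085 = 43800 W

Q = 43800 W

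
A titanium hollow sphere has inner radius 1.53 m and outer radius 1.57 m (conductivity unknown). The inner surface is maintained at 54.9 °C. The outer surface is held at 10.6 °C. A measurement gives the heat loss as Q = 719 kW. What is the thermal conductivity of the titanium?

ΣR = ΔT/Q = |54.9 − 10.6|/7.19×10^5 = 6.161×10^-5 K/W
(1/r₁−1/r₂)/(4πk) = 6.161×10^-5 ⇒ k = 0.01665/(4π·6.161×10^-5) = 21.5 W/m·K

k = 21.5 W/m·K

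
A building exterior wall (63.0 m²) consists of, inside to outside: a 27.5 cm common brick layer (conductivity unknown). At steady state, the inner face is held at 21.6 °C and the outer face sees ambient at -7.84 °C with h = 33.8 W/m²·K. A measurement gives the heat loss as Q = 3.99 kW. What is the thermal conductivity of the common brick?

ΣR = ΔT/Q = |21.6 − -7.84|/3990 = 0.007378 K/W
Known resistances:
  R_conv,out = 1/(hA) = 1/(33.8·63.0) = 4.696×10^-4 K/W
R_common brick = ΣR − ΣR_known = 0.007378 − 4.696×10^-4 = 0.006908 K/W
L/(kA) = 0.006908 ⇒ k = 0.275/(0.006908·63.0) = 0.632 W/m·K

k = 0.632 W/m·K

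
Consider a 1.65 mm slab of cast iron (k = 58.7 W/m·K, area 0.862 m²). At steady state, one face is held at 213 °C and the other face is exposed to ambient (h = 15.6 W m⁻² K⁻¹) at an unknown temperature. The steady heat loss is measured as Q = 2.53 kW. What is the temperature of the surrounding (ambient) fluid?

T_out = 24.8 °C

Sum the resistances:
  R_cast iron = L/(kA) = 0.00165/(58.7·0.862) = 3.261×10^-5 K/W
  R_conv,out = 1/(hA) = 1/(15.6·0.862) = 0.07436 K/W
ΣR = 0.07440 K/W
ΔT = Q·ΣR = 2530 × 0.07440 = 188.2 K
Heat flows outward, so T_out = T_in − ΔT = 213 − 188.2 = 24.8 °C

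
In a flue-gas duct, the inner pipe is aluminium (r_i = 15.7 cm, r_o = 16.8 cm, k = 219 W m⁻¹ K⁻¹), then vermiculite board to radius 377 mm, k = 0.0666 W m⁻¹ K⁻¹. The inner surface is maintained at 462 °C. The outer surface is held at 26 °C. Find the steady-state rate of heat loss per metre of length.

Q' = 226 W/m

Resistance network (inner→outer):
  R'_aluminium = ln(0.168/0.157)/(2πk) = 0.06772/(2π·219) = 4.921×10^-5 m·K/W
  R'_vermiculite board = ln(0.377/0.168)/(2πk) = 0.8083/(2π·0.0666) = 1.932 m·K/W
ΣR = 4.921×10^-5 + 1.932 = 1.932 m·K/W
Q' = ΔT/ΣR = (462 °C − 26 °C)/1.932 = 226 W/m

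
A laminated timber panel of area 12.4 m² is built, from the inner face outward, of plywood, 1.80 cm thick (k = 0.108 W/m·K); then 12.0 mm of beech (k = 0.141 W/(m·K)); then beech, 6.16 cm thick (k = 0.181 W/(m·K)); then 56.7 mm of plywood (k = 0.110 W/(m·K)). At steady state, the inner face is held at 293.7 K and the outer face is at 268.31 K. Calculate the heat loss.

Series thermal resistances, inner to outer:
  R_plywood = L/(kA) = 0.0180/(0.108·12.4) = 0.01344 K/W
  R_beech = L/(kA) = 0.0120/(0.141·12.4) = 0.006863 K/W
  R_beech = L/(kA) = 0.0616/(0.181·12.4) = 0.02745 K/W
  R_plywood = L/(kA) = 0.0567/(0.110·12.4) = 0.04157 K/W
ΣR = 0.01344 + 0.006863 + 0.02745 + 0.04157 = 0.08932 K/W
Q = ΔT/ΣR = (293.7 K − 268.31 K)/0.08932 = 284 W

Q = 284 W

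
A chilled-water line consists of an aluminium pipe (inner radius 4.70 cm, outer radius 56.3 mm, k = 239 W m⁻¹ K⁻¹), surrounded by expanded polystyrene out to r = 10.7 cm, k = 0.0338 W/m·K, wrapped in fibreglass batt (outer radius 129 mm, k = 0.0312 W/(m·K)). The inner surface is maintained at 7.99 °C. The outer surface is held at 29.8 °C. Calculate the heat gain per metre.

Resistance network (inner→outer):
  R'_aluminium = ln(0.0563/0.0470)/(2πk) = 0.1805/(2π·239) = 1.202×10^-4 m·K/W
  R'_expanded polystyrene = ln(0.107/0.0563)/(2πk) = 0.6421/(2π·0.0338) = 3.024 m·K/W
  R'_fibreglass batt = ln(0.129/0.107)/(2πk) = 0.1870/(2π·0.0312) = 0.9538 m·K/W
ΣR = 1.202×10^-4 + 3.024 + 0.9538 = 3.978 m·K/W
Q' = ΔT/ΣR = (7.99 °C − 29.8 °C)/3.978 = -5.48 W/m
(Negative Q' ⇒ heat flows inward; heat gain = 5.48 W/m.)

Q' = 5.48 W/m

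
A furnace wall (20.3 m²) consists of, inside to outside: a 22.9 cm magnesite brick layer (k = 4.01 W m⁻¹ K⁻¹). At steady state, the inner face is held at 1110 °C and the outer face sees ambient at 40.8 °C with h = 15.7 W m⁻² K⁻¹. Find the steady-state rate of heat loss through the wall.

Q = 180 kW

Resistance network (inner→outer):
  R_magnesite brick = L/(kA) = 0.229/(4.01·20.3) = 0.002813 K/W
  R_conv,out = 1/(hA) = 1/(15.7·20.3) = 0.003138 K/W
ΣR = 0.002813 + 0.003138 = 0.005951 K/W
Q = ΔT/ΣR = (1110 °C − 40.8 °C)/0.005951 = 1.80×10^5 W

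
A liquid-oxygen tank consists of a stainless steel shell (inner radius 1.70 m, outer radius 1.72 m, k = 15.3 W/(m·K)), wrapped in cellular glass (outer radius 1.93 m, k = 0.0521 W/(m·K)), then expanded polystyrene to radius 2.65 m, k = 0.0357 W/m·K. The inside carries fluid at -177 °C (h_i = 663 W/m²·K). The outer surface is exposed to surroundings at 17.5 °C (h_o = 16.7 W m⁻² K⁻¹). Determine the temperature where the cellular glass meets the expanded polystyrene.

T = -131 °C

Series thermal resistances, inner to outer:
  R_conv,in = 1/(4πr²h) = 1/(4π·1.70²·663) = 4.153×10^-5 K/W
  R_stainless steel = (1/1.70 − 1/1.72)/(4πk) = 0.006840/(4π·15.3) = 3.558×10^-5 K/W
  R_cellular glass = (1/1.72 − 1/1.93)/(4πk) = 0.06326/(4π·0.0521) = 0.09662 K/W
  R_expanded polystyrene = (1/1.93 − 1/2.65)/(4πk) = 0.1408/(4π·0.0357) = 0.3138 K/W
  R_conv,out = 1/(4πr²h) = 1/(4π·2.65²·16.7) = 6.786×10^-4 K/W
ΣR = 4.153×10^-5 + 3.558×10^-5 + 0.09662 + 0.3138 + 6.786×10^-4 = 0.4112 K/W
Q = ΔT/ΣR = (-177 °C − 17.5 °C)/0.4112 = -473.0 W
From the inner boundary to the cellular glass/expanded polystyrene interface, ΣR_partial = 0.09670 K/W.
T_interface = T_in − Q·ΣR_partial = -177 °C − (-473.0)(0.09670) = -131 °C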